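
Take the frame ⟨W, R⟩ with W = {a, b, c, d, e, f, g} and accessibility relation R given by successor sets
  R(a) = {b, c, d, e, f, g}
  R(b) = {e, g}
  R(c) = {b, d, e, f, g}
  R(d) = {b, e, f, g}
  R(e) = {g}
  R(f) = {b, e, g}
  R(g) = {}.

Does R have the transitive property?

Transitive: yes — every two-step R-path is closed by a direct edge.

Yes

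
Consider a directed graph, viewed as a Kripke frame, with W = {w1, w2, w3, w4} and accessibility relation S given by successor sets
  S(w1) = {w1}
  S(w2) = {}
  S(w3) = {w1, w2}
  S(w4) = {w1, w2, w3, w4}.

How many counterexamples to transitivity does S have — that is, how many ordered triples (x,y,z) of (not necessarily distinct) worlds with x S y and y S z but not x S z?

0

S is transitive; there are no such tuples.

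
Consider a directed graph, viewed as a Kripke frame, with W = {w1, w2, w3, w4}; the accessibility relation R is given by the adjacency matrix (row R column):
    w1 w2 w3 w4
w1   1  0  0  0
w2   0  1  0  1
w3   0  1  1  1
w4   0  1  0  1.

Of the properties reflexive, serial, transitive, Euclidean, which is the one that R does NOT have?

Euclidean

Reflexive: yes — every world is R-related to itself.
Serial: yes — every world has a successor (e.g. w1 R w1).
Transitive: yes — every two-step R-path is closed by a direct edge.
Euclidean: no — w3 R w2 and w3 R w3, but not w2 R w3.
Only Euclidean fails.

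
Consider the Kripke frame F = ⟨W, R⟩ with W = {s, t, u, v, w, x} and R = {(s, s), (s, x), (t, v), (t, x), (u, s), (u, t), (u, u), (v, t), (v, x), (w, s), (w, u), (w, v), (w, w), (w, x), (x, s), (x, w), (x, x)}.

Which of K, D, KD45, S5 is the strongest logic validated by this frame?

Serial (axiom D): yes — every world has a successor (e.g. s R s).
Euclidean (axiom 5): no — t R x and t R v, but not x R v.
Transitive (axiom 4): no — s R x and x R w, but not s R w.
Reflexive (axiom T): no — t is not related to itself.
So F validates K, D; KD45 would additionally require R to be Euclidean and transitive. The strongest is D.

D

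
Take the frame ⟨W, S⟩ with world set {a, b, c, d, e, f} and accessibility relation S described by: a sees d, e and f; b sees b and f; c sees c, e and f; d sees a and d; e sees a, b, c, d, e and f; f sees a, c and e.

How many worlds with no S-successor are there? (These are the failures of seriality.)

0

S is serial; there are no such worlds.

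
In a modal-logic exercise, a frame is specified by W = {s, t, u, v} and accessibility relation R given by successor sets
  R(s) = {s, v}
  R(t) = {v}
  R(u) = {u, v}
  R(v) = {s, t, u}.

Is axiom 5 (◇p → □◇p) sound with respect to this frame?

No

By correspondence theory, 5 is valid on a frame iff R is Euclidean.
Euclidean: no — v R s and v R t, but not s R t.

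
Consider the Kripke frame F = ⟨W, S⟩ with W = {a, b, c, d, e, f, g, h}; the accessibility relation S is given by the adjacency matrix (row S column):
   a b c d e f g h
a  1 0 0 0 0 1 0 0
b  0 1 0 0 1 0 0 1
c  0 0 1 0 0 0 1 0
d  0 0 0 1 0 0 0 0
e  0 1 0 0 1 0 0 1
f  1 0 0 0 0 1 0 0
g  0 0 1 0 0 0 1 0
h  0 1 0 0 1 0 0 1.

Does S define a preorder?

Yes

Reflexive: yes — every world is S-related to itself.
Transitive: yes — every two-step S-path is closed by a direct edge.
So S is a preorder.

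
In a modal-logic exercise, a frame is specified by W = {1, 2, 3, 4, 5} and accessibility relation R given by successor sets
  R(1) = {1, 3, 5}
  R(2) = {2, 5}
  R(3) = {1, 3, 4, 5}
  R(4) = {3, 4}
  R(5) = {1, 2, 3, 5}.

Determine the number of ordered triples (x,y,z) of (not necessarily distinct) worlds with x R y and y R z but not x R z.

8

Enumerating: (1,3,4), (1,5,2), (2,5,1), (2,5,3), (3,5,2), (4,3,1), (4,3,5), (5,3,4).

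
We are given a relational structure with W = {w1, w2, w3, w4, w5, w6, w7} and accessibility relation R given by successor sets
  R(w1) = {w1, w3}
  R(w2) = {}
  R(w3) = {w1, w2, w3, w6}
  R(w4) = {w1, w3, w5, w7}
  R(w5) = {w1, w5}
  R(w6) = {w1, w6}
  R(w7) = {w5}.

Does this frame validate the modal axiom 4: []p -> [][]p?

By correspondence theory, 4 is valid on a frame iff R is transitive.
Transitive: no — w1 R w3 and w3 R w2, but not w1 R w2.

No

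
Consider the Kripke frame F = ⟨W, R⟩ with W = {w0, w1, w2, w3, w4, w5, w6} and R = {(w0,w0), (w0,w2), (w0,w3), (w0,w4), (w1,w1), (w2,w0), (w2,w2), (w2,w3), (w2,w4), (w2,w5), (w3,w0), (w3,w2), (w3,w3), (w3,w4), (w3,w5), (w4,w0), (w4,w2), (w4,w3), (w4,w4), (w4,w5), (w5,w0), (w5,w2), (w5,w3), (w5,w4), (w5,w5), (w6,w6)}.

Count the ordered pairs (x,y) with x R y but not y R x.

Enumerating: (w5,w0).

1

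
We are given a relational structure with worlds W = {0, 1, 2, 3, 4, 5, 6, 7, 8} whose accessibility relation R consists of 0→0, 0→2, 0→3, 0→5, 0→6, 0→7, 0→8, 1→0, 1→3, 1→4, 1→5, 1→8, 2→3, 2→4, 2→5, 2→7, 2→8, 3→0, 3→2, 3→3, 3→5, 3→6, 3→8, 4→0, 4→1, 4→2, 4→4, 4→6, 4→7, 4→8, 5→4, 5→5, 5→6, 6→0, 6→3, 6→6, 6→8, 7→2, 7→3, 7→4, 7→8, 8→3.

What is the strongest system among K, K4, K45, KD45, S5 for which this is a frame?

K

Transitive (axiom 4): no — 0 R 2 and 2 R 4, but not 0 R 4.
Euclidean (axiom 5): no — 0 R 2 and 0 R 6, but not 2 R 6.
Serial (axiom D): yes — every world has a successor (e.g. 0 R 0).
Reflexive (axiom T): no — 1 is not related to itself.
So F validates K; K4 would additionally require R to be transitive. The strongest is K.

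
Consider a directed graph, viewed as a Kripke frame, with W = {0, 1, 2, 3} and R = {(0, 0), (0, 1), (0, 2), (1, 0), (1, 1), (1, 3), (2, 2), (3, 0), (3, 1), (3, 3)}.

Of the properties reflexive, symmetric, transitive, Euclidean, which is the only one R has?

reflexive

Reflexive: yes — every world is R-related to itself.
Symmetric: no — 0 R 2 but not 2 R 0.
Transitive: no — 0 R 1 and 1 R 3, but not 0 R 3.
Euclidean: no — 0 R 1 and 0 R 2, but not 1 R 2.
Only reflexive holds.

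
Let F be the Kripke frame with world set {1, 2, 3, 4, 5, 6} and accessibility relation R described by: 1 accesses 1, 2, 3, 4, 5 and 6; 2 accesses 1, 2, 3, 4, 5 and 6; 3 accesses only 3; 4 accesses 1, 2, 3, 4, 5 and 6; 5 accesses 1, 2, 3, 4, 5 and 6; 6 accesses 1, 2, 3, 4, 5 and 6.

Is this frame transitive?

Transitive: yes — every two-step R-path is closed by a direct edge.

Yes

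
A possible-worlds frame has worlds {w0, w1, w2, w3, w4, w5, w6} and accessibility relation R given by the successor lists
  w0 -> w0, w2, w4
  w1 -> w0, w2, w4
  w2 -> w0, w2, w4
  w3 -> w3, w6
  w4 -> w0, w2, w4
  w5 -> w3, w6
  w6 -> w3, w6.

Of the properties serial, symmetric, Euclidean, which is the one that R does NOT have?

Serial: yes — every world has a successor (e.g. w0 R w0).
Symmetric: no — w1 R w0 but not w0 R w1.
Euclidean: yes — any two successors of a common world are R-related.
Only symmetric fails.

symmetric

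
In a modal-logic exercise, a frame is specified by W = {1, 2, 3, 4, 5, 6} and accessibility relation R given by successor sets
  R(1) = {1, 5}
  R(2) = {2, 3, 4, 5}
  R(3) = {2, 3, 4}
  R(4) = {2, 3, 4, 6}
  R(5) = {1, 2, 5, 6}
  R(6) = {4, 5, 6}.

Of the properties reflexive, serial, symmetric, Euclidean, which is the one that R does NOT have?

Euclidean

Reflexive: yes — every world is R-related to itself.
Serial: yes — every world has a successor (e.g. 1 R 1).
Symmetric: yes — every pair in R has its reverse in R.
Euclidean: no — 2 R 3 and 2 R 5, but not 3 R 5.
Only Euclidean fails.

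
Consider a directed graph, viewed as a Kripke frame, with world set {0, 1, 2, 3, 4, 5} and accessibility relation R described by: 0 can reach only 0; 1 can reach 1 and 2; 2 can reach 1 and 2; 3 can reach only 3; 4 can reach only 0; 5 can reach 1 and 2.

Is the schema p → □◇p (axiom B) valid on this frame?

By correspondence theory, B is valid on a frame iff R is symmetric.
Symmetric: no — 4 R 0 but not 0 R 4.

No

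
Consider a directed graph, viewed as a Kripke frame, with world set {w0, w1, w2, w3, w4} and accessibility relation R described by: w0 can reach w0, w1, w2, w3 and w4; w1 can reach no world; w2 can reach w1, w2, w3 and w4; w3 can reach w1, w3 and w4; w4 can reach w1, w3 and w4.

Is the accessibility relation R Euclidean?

No

Euclidean: no — w0 R w1 and w0 R w2, but not w1 R w2.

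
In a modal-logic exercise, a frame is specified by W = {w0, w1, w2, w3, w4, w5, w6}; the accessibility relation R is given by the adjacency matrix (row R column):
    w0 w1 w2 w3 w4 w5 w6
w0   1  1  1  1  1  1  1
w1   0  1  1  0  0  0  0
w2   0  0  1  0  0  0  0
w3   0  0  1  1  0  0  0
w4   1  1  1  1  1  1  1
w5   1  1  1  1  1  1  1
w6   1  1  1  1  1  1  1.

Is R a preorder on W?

Reflexive: yes — every world is R-related to itself.
Transitive: yes — every two-step R-path is closed by a direct edge.
So R is a preorder.

Yes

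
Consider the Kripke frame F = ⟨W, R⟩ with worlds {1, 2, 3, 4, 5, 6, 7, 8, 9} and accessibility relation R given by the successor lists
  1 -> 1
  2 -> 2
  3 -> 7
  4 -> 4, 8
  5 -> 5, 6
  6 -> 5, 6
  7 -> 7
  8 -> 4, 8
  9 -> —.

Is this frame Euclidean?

Euclidean: yes — any two successors of a common world are R-related.

Yes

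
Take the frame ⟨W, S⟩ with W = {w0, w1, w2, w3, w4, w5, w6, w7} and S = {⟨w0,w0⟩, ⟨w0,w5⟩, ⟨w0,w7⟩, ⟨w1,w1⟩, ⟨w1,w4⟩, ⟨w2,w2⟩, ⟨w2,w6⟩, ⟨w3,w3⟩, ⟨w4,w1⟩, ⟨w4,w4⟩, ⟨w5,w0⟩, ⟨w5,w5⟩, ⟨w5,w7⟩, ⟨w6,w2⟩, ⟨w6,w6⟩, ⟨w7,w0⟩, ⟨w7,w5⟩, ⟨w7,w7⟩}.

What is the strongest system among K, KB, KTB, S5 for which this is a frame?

S5

Symmetric (axiom B): yes — every pair in S has its reverse in S.
Reflexive (axiom T): yes — every world is S-related to itself.
Euclidean (axiom 5): yes — any two successors of a common world are S-related.
So F validates K, KB, KTB, S5. The strongest is S5.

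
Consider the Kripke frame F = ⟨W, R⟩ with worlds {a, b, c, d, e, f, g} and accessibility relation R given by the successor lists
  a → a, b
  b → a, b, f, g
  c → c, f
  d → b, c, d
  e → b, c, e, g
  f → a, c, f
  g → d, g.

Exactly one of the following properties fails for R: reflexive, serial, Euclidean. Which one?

Euclidean

Reflexive: yes — every world is R-related to itself.
Serial: yes — every world has a successor (e.g. a R a).
Euclidean: no — b R a and b R f, but not a R f.
Only Euclidean fails.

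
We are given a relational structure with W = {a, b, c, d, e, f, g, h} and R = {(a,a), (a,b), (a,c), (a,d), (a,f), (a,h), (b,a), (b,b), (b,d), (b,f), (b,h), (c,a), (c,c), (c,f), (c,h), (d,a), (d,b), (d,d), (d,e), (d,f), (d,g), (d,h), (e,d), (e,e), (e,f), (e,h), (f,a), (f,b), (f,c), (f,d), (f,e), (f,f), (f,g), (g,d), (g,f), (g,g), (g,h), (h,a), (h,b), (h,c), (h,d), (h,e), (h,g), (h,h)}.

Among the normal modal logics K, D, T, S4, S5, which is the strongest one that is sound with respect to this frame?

T

Serial (axiom D): yes — every world has a successor (e.g. a R a).
Reflexive (axiom T): yes — every world is R-related to itself.
Transitive (axiom 4): no — a R d and d R e, but not a R e.
Euclidean (axiom 5): no — a R b and a R c, but not b R c.
So F validates K, D, T; S4 would additionally require R to be transitive. The strongest is T.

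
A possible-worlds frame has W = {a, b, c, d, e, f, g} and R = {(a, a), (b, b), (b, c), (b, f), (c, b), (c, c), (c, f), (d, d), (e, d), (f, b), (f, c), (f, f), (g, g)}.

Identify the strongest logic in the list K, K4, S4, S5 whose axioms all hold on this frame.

K4

Transitive (axiom 4): yes — every two-step R-path is closed by a direct edge.
Reflexive (axiom T): no — e is not related to itself.
Euclidean (axiom 5): yes — any two successors of a common world are R-related.
So F validates K, K4; S4 would additionally require R to be reflexive. The strongest is K4.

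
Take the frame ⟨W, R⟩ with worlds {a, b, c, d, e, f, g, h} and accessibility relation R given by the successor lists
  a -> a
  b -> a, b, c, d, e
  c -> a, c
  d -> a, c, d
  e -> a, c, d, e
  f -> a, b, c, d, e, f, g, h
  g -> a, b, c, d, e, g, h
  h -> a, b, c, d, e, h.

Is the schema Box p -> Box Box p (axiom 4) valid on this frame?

The schema 4 characterises exactly the transitive frames.
Transitive: yes — every two-step R-path is closed by a direct edge.

Yes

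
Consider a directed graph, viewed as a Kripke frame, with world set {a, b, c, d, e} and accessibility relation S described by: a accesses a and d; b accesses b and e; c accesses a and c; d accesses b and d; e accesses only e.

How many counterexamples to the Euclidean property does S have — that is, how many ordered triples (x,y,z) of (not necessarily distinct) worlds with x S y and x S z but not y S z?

Enumerating: (a,d,a), (b,e,b), (c,a,c), (d,b,d).

4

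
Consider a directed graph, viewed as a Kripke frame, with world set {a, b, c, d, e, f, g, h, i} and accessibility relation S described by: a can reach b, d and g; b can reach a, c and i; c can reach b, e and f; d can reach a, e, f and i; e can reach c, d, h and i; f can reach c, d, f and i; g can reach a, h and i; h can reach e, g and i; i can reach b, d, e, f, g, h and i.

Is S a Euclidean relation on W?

No

Euclidean: no — a S b and a S d, but not b S d.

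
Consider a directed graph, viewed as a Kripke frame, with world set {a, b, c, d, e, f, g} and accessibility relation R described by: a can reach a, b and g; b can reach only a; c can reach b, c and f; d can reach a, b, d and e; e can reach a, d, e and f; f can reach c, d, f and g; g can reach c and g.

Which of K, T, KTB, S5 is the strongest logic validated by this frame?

Reflexive (axiom T): no — b is not related to itself.
Symmetric (axiom B): no — a R g but not g R a.
Euclidean (axiom 5): no — a R b and a R g, but not b R g.
So F validates K; T would additionally require R to be reflexive. The strongest is K.

K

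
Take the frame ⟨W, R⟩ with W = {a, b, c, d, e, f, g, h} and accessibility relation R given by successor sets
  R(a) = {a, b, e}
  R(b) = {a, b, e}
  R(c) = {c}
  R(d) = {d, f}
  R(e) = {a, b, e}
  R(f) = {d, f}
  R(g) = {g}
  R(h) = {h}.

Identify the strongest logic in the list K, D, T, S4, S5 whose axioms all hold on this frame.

Serial (axiom D): yes — every world has a successor (e.g. a R a).
Reflexive (axiom T): yes — every world is R-related to itself.
Transitive (axiom 4): yes — every two-step R-path is closed by a direct edge.
Euclidean (axiom 5): yes — any two successors of a common world are R-related.
So F validates K, D, T, S4, S5. The strongest is S5.

S5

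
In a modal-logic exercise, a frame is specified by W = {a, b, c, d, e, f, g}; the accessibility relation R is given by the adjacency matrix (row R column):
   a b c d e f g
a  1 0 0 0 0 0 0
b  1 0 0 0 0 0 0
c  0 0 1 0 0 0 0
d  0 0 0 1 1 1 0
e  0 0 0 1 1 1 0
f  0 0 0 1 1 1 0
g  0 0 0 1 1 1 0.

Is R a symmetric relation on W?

No

Symmetric: no — b R a but not a R b.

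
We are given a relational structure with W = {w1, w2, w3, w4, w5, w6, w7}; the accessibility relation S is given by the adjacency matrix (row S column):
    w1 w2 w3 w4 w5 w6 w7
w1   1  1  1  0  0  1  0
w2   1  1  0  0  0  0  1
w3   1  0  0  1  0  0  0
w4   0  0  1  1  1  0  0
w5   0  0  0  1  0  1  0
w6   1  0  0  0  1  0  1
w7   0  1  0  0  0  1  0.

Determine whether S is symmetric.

Yes

Symmetric: yes — every pair in S has its reverse in S.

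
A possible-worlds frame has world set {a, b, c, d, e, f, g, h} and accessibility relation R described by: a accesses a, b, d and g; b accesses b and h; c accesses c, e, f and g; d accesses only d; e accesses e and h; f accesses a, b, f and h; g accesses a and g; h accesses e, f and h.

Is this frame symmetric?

No

Symmetric: no — a R b but not b R a.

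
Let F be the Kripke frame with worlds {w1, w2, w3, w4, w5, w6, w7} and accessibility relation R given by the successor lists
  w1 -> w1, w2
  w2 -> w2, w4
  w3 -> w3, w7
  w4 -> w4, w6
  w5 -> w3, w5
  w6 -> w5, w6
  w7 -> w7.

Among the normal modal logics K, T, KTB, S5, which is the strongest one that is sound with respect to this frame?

Reflexive (axiom T): yes — every world is R-related to itself.
Symmetric (axiom B): no — w1 R w2 but not w2 R w1.
Euclidean (axiom 5): no — w1 R w2 and w1 R w1, but not w2 R w1.
So F validates K, T; KTB would additionally require R to be symmetric. The strongest is T.

T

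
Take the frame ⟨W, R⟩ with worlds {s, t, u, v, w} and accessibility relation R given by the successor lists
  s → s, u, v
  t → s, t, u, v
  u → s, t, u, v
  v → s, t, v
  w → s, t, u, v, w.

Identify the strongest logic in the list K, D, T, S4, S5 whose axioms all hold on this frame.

T

Serial (axiom D): yes — every world has a successor (e.g. s R s).
Reflexive (axiom T): yes — every world is R-related to itself.
Transitive (axiom 4): no — s R u and u R t, but not s R t.
Euclidean (axiom 5): no — s R v and s R u, but not v R u.
So F validates K, D, T; S4 would additionally require R to be transitive. The strongest is T.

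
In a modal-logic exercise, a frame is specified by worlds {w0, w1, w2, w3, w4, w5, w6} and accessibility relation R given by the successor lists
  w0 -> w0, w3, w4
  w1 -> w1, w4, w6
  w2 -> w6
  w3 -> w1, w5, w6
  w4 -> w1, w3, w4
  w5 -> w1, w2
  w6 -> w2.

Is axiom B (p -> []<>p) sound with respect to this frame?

No

By correspondence theory, B is valid on a frame iff R is symmetric.
Symmetric: no — w0 R w3 but not w3 R w0.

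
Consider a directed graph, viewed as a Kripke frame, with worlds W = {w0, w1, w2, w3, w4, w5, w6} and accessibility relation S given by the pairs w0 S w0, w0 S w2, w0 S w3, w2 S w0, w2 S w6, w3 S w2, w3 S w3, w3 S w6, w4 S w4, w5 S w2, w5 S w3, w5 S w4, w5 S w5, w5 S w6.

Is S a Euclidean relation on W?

Euclidean: no — w0 S w2 and w0 S w3, but not w2 S w3.

No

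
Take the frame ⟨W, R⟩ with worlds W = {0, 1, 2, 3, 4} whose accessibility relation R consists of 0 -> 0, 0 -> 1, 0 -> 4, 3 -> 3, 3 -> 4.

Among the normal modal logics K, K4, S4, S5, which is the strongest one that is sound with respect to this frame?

Transitive (axiom 4): yes — every two-step R-path is closed by a direct edge.
Reflexive (axiom T): no — 1 is not related to itself.
Euclidean (axiom 5): no — 0 R 1 and 0 R 4, but not 1 R 4.
So F validates K, K4; S4 would additionally require R to be reflexive. The strongest is K4.

K4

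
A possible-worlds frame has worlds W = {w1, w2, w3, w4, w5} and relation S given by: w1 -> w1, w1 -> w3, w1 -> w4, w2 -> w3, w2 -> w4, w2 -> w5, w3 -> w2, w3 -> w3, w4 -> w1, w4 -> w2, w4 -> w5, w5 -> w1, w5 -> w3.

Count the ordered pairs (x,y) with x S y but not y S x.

Enumerating: (w1,w3), (w2,w5), (w4,w5), (w5,w1), (w5,w3).

5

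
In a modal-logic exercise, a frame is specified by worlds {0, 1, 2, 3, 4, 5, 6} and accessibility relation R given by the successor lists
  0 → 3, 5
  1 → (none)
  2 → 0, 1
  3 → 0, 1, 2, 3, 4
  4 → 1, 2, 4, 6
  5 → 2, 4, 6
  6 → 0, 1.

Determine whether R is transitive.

No

Transitive: no — 0 R 3 and 3 R 1, but not 0 R 1.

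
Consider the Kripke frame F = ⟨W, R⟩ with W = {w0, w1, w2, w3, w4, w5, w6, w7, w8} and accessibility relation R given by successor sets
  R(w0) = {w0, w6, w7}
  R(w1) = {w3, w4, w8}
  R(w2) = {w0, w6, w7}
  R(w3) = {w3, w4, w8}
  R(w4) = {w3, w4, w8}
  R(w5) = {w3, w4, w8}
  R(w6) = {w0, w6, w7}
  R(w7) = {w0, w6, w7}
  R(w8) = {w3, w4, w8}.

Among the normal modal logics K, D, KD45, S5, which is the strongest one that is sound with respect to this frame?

Serial (axiom D): yes — every world has a successor (e.g. w0 R w0).
Euclidean (axiom 5): yes — any two successors of a common world are R-related.
Transitive (axiom 4): yes — every two-step R-path is closed by a direct edge.
Reflexive (axiom T): no — w1 is not related to itself.
So F validates K, D, KD45; S5 would additionally require R to be reflexive. The strongest is KD45.

KD45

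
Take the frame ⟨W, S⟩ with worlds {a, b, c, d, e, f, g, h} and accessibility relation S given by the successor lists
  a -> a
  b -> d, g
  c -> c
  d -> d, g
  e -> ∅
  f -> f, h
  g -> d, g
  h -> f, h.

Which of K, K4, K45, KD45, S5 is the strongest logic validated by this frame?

K45

Transitive (axiom 4): yes — every two-step S-path is closed by a direct edge.
Euclidean (axiom 5): yes — any two successors of a common world are S-related.
Serial (axiom D): no — e has no S-successor.
Reflexive (axiom T): no — b is not related to itself.
So F validates K, K4, K45; KD45 would additionally require S to be serial. The strongest is K45.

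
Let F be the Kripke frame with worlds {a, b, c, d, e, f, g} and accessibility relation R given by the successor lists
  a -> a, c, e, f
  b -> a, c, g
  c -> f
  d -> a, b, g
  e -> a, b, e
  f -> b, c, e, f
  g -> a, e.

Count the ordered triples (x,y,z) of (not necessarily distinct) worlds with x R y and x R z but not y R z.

Enumerating: (a,c,a), (a,c,c), (a,c,e), (a,e,c), (a,e,f), (a,f,a), (b,a,g), (b,c,a), (b,c,c), (b,c,g), (b,g,c), (b,g,g), … and 16 more.
Total: 28.

28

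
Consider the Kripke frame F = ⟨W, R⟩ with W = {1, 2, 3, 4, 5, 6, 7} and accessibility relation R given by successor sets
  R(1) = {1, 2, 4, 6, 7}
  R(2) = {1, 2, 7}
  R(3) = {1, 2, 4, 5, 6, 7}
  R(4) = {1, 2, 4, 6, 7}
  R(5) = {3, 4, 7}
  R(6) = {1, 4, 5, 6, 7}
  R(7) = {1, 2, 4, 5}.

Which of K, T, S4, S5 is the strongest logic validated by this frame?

K

Reflexive (axiom T): no — 3 is not related to itself.
Transitive (axiom 4): no — 1 R 6 and 6 R 5, but not 1 R 5.
Euclidean (axiom 5): no — 1 R 2 and 1 R 4, but not 2 R 4.
So F validates K; T would additionally require R to be reflexive. The strongest is K.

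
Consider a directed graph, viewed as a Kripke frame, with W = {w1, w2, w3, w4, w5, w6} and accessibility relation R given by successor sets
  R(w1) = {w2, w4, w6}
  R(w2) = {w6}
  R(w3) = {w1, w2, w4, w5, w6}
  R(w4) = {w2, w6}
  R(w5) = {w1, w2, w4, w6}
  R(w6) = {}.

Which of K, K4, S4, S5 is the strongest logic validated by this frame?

Transitive (axiom 4): yes — every two-step R-path is closed by a direct edge.
Reflexive (axiom T): no — w1 is not related to itself.
Euclidean (axiom 5): no — w1 R w2 and w1 R w4, but not w2 R w4.
So F validates K, K4; S4 would additionally require R to be reflexive. The strongest is K4.

K4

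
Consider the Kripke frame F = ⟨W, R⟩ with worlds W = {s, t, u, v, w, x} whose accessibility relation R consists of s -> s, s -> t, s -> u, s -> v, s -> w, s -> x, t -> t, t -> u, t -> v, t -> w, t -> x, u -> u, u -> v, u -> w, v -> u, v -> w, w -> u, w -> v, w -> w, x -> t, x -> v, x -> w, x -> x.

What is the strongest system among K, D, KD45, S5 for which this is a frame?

D

Serial (axiom D): yes — every world has a successor (e.g. s R s).
Euclidean (axiom 5): no — s R u and s R t, but not u R t.
Transitive (axiom 4): no — x R t and t R u, but not x R u.
Reflexive (axiom T): no — v is not related to itself.
So F validates K, D; KD45 would additionally require R to be Euclidean and transitive. The strongest is D.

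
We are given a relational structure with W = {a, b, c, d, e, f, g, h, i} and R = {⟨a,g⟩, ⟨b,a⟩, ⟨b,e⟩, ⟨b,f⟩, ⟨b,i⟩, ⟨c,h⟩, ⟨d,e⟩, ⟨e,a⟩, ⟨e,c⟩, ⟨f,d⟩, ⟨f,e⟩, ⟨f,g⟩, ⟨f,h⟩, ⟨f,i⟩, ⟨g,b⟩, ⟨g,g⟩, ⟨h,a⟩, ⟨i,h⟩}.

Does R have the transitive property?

Transitive: no — a R g and g R b, but not a R b.

No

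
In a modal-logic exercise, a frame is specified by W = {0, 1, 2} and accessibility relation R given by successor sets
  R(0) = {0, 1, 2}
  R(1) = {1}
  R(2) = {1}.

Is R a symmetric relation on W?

No

Symmetric: no — 0 R 1 but not 1 R 0.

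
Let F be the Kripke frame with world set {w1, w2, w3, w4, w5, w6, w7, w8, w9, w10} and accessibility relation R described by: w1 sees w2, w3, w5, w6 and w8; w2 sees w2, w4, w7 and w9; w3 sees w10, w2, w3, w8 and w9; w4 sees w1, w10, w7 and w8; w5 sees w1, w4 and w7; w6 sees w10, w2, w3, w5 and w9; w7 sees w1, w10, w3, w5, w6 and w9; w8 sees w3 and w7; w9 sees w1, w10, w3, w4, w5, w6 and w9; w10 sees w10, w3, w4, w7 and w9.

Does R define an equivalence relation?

Reflexive: no — w1 is not related to itself.
Symmetric: no — w1 R w2 but not w2 R w1.
Transitive: no — w1 R w2 and w2 R w4, but not w1 R w4.
So R is not an equivalence relation.

No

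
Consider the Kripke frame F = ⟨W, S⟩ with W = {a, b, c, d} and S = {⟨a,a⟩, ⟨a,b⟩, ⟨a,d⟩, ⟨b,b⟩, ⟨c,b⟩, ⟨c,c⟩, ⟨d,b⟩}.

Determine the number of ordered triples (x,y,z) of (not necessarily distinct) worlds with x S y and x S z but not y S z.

Enumerating: (a,b,a), (a,b,d), (a,d,a), (a,d,d), (c,b,c).

5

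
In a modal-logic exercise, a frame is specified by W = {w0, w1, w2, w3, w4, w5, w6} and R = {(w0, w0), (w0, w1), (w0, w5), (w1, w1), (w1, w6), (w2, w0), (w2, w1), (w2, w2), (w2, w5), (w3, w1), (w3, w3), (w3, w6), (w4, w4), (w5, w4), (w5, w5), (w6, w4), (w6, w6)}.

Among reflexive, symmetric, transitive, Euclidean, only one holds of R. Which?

reflexive

Reflexive: yes — every world is R-related to itself.
Symmetric: no — w0 R w1 but not w1 R w0.
Transitive: no — w0 R w1 and w1 R w6, but not w0 R w6.
Euclidean: no — w0 R w1 and w0 R w5, but not w1 R w5.
Only reflexive holds.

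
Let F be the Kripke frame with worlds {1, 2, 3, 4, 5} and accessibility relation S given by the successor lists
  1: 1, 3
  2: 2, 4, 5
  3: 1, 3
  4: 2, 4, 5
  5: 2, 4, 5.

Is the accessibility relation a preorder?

Yes

Reflexive: yes — every world is S-related to itself.
Transitive: yes — every two-step S-path is closed by a direct edge.
So S is a preorder.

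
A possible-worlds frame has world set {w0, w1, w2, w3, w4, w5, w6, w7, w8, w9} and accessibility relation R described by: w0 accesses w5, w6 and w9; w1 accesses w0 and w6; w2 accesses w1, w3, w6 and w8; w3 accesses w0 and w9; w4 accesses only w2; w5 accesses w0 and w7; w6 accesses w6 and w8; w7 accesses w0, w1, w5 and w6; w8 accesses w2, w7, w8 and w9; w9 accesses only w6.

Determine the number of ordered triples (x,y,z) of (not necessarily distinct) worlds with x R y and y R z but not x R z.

40

Enumerating: (w0,w5,w0), (w0,w5,w7), (w0,w6,w8), (w1,w0,w5), (w1,w0,w9), (w1,w6,w8), (w2,w1,w0), (w2,w3,w0), (w2,w3,w9), (w2,w8,w2), (w2,w8,w7), (w2,w8,w9), … and 28 more.
Total: 40.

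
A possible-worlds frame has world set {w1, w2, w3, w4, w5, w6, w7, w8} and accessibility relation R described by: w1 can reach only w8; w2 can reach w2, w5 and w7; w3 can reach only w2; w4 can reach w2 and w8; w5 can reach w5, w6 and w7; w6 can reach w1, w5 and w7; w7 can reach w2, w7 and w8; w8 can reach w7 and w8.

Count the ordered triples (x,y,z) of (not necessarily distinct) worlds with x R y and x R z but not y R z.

15

Enumerating: (w2,w5,w2), (w2,w7,w5), (w4,w2,w8), (w4,w8,w2), (w5,w6,w6), (w5,w7,w5), (w5,w7,w6), (w6,w1,w1), (w6,w1,w5), (w6,w1,w7), (w6,w5,w1), (w6,w7,w1), (w6,w7,w5), (w7,w2,w8), (w7,w8,w2).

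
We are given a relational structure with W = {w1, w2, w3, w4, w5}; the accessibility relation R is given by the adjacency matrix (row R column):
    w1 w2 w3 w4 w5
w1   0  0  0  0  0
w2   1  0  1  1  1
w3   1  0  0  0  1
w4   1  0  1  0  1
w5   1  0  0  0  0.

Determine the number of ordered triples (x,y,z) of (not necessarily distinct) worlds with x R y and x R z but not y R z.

20

Enumerating: (w2,w1,w1), (w2,w1,w3), (w2,w1,w4), (w2,w1,w5), (w2,w3,w3), (w2,w3,w4), (w2,w4,w4), (w2,w5,w3), (w2,w5,w4), (w2,w5,w5), (w3,w1,w1), (w3,w1,w5), … and 8 more.
Total: 20.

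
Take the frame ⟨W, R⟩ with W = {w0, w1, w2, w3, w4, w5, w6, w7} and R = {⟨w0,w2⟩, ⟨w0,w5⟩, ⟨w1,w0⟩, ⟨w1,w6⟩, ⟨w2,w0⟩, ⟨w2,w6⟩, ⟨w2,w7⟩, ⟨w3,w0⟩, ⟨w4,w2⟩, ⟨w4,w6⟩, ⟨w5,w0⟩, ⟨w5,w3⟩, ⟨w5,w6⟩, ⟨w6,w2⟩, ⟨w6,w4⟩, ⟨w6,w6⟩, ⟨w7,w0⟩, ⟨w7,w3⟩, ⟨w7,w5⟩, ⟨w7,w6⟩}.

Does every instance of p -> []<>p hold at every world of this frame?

No

The schema B characterises exactly the symmetric frames.
Symmetric: no — w1 R w0 but not w0 R w1.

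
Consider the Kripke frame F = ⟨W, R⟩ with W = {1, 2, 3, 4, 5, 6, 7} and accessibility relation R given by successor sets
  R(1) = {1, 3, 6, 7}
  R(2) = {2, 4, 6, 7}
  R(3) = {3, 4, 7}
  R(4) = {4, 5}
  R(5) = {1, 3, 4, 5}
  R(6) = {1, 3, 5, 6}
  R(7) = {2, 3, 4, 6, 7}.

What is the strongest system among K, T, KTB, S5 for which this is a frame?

Reflexive (axiom T): yes — every world is R-related to itself.
Symmetric (axiom B): no — 1 R 3 but not 3 R 1.
Euclidean (axiom 5): no — 1 R 3 and 1 R 6, but not 3 R 6.
So F validates K, T; KTB would additionally require R to be symmetric. The strongest is T.

T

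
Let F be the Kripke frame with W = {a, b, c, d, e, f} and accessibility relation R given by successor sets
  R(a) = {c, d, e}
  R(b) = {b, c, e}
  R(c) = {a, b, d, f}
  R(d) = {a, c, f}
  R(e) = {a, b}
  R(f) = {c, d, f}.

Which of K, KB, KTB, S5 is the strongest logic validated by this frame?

Symmetric (axiom B): yes — every pair in R has its reverse in R.
Reflexive (axiom T): no — a is not related to itself.
Euclidean (axiom 5): no — a R c and a R e, but not c R e.
So F validates K, KB; KTB would additionally require R to be reflexive. The strongest is KB.

KB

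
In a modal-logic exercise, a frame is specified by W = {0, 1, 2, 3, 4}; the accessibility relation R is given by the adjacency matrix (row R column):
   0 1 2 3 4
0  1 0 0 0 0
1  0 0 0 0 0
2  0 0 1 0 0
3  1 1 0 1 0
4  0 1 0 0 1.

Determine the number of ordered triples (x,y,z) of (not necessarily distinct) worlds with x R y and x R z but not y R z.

7

Enumerating: (3,0,1), (3,0,3), (3,1,0), (3,1,1), (3,1,3), (4,1,1), (4,1,4).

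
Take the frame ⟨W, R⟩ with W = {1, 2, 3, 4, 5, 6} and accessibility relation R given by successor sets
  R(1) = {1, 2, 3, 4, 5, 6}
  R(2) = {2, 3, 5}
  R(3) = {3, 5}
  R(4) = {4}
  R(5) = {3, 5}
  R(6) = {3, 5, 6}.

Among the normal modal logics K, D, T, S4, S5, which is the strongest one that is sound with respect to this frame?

Serial (axiom D): yes — every world has a successor (e.g. 1 R 1).
Reflexive (axiom T): yes — every world is R-related to itself.
Transitive (axiom 4): yes — every two-step R-path is closed by a direct edge.
Euclidean (axiom 5): no — 1 R 2 and 1 R 4, but not 2 R 4.
So F validates K, D, T, S4; S5 would additionally require R to be Euclidean. The strongest is S4.

S4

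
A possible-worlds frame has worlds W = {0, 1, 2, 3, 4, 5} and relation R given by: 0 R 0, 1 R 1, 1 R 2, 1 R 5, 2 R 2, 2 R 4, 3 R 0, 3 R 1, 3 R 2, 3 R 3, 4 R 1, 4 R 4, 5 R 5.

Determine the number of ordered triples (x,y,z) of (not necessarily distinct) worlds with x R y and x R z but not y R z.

14

Enumerating: (1,2,1), (1,2,5), (1,5,1), (1,5,2), (2,4,2), (3,0,1), (3,0,2), (3,0,3), (3,1,0), (3,1,3), (3,2,0), (3,2,1), (3,2,3), (4,1,4).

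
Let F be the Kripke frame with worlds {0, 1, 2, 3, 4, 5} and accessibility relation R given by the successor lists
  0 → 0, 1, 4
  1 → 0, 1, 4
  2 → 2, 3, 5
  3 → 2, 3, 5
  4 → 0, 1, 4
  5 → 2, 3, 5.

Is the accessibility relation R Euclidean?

Euclidean: yes — any two successors of a common world are R-related.

Yes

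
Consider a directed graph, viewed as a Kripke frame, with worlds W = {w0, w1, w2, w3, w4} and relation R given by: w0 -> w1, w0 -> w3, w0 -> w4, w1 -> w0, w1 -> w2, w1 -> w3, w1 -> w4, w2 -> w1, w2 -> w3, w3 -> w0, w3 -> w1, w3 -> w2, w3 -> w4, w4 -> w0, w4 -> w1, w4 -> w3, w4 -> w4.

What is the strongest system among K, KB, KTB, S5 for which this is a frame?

KB

Symmetric (axiom B): yes — every pair in R has its reverse in R.
Reflexive (axiom T): no — w0 is not related to itself.
Euclidean (axiom 5): no — w1 R w0 and w1 R w2, but not w0 R w2.
So F validates K, KB; KTB would additionally require R to be reflexive. The strongest is KB.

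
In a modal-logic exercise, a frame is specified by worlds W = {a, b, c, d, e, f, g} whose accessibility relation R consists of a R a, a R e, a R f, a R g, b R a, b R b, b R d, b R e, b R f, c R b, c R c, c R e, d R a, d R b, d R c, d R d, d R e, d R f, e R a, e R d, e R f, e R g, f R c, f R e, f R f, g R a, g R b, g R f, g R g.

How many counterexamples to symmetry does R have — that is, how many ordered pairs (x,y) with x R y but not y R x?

13

Enumerating: (a,f), (b,a), (b,e), (b,f), (c,b), (c,e), (d,a), (d,c), (d,f), (e,g), (f,c), (g,b), (g,f).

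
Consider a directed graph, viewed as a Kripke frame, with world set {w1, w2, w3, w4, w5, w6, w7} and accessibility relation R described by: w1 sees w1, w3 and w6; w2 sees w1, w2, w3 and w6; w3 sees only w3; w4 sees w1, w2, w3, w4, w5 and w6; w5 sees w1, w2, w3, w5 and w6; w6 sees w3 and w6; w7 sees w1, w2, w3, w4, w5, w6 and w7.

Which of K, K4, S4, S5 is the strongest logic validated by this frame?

Transitive (axiom 4): yes — every two-step R-path is closed by a direct edge.
Reflexive (axiom T): yes — every world is R-related to itself.
Euclidean (axiom 5): no — w1 R w3 and w1 R w6, but not w3 R w6.
So F validates K, K4, S4; S5 would additionally require R to be Euclidean. The strongest is S4.

S4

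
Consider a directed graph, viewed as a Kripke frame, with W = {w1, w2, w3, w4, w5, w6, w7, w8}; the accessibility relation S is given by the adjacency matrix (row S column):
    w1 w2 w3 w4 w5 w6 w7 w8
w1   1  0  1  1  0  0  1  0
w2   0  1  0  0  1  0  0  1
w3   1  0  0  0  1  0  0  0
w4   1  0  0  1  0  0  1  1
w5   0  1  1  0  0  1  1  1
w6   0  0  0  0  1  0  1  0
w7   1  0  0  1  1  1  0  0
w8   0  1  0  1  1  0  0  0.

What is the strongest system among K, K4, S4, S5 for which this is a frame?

Transitive (axiom 4): no — w1 S w3 and w3 S w5, but not w1 S w5.
Reflexive (axiom T): no — w3 is not related to itself.
Euclidean (axiom 5): no — w1 S w3 and w1 S w4, but not w3 S w4.
So F validates K; K4 would additionally require S to be transitive. The strongest is K.

K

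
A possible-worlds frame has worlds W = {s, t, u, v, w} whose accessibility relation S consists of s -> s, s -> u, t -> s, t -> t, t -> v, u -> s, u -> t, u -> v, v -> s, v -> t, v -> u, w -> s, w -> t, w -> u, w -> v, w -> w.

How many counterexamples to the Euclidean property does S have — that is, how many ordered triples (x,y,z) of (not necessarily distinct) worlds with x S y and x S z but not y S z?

19

Enumerating: (s,u,u), (t,s,t), (t,s,v), (t,v,v), (u,s,t), (u,s,v), (u,v,v), (v,s,t), (v,t,u), (v,u,u), (w,s,t), (w,s,v), … and 7 more.
Total: 19.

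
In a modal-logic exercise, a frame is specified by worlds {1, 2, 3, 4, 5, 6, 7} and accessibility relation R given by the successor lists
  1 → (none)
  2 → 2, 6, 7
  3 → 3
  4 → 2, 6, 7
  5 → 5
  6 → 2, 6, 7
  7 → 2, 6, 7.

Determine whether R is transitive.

Yes

Transitive: yes — every two-step R-path is closed by a direct edge.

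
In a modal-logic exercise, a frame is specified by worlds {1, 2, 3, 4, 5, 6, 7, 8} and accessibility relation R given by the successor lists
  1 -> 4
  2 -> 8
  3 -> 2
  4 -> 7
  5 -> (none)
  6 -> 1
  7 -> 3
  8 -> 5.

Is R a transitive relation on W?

No

Transitive: no — 1 R 4 and 4 R 7, but not 1 R 7.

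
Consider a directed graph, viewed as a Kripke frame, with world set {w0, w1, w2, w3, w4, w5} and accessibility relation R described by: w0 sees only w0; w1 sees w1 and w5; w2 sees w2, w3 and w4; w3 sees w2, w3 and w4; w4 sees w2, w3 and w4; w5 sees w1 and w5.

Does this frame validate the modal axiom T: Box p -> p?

By correspondence theory, T is valid on a frame iff R is reflexive.
Reflexive: yes — every world is R-related to itself.

Yes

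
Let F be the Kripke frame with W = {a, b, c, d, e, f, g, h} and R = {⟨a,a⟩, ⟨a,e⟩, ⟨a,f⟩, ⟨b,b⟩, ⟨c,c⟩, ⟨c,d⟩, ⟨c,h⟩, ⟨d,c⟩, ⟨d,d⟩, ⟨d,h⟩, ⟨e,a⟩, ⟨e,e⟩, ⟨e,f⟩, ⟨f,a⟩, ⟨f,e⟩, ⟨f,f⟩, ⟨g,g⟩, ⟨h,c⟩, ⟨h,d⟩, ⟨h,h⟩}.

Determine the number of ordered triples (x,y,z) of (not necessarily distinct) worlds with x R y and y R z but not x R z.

R is transitive; there are no such tuples.

0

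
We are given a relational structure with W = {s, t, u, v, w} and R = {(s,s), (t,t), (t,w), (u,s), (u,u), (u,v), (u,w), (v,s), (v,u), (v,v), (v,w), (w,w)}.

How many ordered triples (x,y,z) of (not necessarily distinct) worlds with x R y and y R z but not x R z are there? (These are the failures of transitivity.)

0

R is transitive; there are no such tuples.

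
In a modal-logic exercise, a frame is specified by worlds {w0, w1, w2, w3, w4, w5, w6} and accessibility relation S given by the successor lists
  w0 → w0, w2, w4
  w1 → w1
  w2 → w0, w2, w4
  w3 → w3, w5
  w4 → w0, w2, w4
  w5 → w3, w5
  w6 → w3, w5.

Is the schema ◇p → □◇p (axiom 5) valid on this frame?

Axiom 5 corresponds to the accessibility relation being Euclidean.
Euclidean: yes — any two successors of a common world are S-related.

Yes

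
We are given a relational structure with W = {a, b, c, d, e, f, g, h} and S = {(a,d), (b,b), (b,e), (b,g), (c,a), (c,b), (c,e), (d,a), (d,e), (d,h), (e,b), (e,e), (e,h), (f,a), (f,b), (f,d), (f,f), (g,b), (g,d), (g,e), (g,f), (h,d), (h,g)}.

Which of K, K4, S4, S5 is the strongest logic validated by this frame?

K

Transitive (axiom 4): no — a S d and d S e, but not a S e.
Reflexive (axiom T): no — a is not related to itself.
Euclidean (axiom 5): no — b S e and b S g, but not e S g.
So F validates K; K4 would additionally require S to be transitive. The strongest is K.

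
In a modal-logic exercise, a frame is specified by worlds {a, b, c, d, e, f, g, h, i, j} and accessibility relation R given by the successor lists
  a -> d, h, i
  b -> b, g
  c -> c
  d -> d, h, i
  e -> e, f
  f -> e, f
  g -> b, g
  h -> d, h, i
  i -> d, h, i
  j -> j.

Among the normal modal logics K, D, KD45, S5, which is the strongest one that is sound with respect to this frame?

KD45

Serial (axiom D): yes — every world has a successor (e.g. a R d).
Euclidean (axiom 5): yes — any two successors of a common world are R-related.
Transitive (axiom 4): yes — every two-step R-path is closed by a direct edge.
Reflexive (axiom T): no — a is not related to itself.
So F validates K, D, KD45; S5 would additionally require R to be reflexive. The strongest is KD45.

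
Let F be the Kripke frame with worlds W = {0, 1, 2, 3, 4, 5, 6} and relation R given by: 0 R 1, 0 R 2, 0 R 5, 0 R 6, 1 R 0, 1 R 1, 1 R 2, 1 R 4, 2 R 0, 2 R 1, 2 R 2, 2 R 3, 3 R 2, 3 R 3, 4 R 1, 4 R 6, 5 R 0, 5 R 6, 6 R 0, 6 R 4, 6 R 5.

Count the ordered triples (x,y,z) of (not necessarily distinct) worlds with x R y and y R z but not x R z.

Enumerating: (0,1,0), (0,1,4), (0,2,0), (0,2,3), (0,5,0), (0,6,0), (0,6,4), (1,0,5), (1,0,6), (1,2,3), (1,4,6), (2,0,5), … and 21 more.
Total: 33.

33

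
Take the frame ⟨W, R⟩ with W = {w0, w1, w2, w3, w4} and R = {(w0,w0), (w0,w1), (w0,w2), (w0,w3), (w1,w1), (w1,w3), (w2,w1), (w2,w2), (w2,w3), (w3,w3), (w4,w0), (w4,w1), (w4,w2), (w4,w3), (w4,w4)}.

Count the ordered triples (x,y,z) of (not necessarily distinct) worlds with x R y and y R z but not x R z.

0

R is transitive; there are no such tuples.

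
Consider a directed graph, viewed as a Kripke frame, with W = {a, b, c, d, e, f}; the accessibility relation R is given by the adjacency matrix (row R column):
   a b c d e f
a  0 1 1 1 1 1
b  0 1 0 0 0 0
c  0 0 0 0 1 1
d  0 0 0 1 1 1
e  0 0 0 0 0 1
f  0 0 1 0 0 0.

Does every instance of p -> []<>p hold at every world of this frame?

The schema B characterises exactly the symmetric frames.
Symmetric: no — a R b but not b R a.

No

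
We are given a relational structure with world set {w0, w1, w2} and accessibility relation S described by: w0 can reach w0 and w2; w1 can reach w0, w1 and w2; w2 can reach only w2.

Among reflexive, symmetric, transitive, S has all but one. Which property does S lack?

Reflexive: yes — every world is S-related to itself.
Symmetric: no — w0 S w2 but not w2 S w0.
Transitive: yes — every two-step S-path is closed by a direct edge.
Only symmetric fails.

symmetric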